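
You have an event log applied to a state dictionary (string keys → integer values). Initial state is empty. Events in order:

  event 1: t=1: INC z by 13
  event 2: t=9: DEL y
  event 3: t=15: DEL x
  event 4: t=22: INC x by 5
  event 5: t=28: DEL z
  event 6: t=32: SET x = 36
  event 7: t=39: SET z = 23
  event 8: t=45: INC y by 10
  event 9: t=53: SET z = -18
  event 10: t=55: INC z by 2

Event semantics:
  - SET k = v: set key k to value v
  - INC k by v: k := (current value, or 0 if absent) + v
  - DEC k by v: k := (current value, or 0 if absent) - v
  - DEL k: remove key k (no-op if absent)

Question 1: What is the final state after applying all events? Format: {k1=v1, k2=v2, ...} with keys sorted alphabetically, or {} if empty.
Answer: {x=36, y=10, z=-16}

Derivation:
  after event 1 (t=1: INC z by 13): {z=13}
  after event 2 (t=9: DEL y): {z=13}
  after event 3 (t=15: DEL x): {z=13}
  after event 4 (t=22: INC x by 5): {x=5, z=13}
  after event 5 (t=28: DEL z): {x=5}
  after event 6 (t=32: SET x = 36): {x=36}
  after event 7 (t=39: SET z = 23): {x=36, z=23}
  after event 8 (t=45: INC y by 10): {x=36, y=10, z=23}
  after event 9 (t=53: SET z = -18): {x=36, y=10, z=-18}
  after event 10 (t=55: INC z by 2): {x=36, y=10, z=-16}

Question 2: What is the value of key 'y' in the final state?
Track key 'y' through all 10 events:
  event 1 (t=1: INC z by 13): y unchanged
  event 2 (t=9: DEL y): y (absent) -> (absent)
  event 3 (t=15: DEL x): y unchanged
  event 4 (t=22: INC x by 5): y unchanged
  event 5 (t=28: DEL z): y unchanged
  event 6 (t=32: SET x = 36): y unchanged
  event 7 (t=39: SET z = 23): y unchanged
  event 8 (t=45: INC y by 10): y (absent) -> 10
  event 9 (t=53: SET z = -18): y unchanged
  event 10 (t=55: INC z by 2): y unchanged
Final: y = 10

Answer: 10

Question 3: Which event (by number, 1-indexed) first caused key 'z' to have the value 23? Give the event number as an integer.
Answer: 7

Derivation:
Looking for first event where z becomes 23:
  event 1: z = 13
  event 2: z = 13
  event 3: z = 13
  event 4: z = 13
  event 5: z = (absent)
  event 7: z (absent) -> 23  <-- first match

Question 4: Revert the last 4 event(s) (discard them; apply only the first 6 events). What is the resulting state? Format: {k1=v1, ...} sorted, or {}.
Keep first 6 events (discard last 4):
  after event 1 (t=1: INC z by 13): {z=13}
  after event 2 (t=9: DEL y): {z=13}
  after event 3 (t=15: DEL x): {z=13}
  after event 4 (t=22: INC x by 5): {x=5, z=13}
  after event 5 (t=28: DEL z): {x=5}
  after event 6 (t=32: SET x = 36): {x=36}

Answer: {x=36}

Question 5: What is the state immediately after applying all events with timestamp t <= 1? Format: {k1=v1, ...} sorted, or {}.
Answer: {z=13}

Derivation:
Apply events with t <= 1 (1 events):
  after event 1 (t=1: INC z by 13): {z=13}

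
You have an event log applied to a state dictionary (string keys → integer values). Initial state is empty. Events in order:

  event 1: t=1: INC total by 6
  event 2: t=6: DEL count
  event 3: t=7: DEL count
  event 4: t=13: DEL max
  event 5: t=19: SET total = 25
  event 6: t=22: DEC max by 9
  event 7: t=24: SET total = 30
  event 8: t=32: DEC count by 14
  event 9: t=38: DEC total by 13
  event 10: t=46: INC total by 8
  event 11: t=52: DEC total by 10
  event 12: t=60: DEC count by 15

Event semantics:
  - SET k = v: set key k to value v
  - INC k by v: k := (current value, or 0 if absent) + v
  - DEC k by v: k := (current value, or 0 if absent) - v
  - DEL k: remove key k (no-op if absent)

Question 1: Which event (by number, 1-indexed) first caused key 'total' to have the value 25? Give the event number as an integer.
Answer: 5

Derivation:
Looking for first event where total becomes 25:
  event 1: total = 6
  event 2: total = 6
  event 3: total = 6
  event 4: total = 6
  event 5: total 6 -> 25  <-- first match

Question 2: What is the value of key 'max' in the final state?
Track key 'max' through all 12 events:
  event 1 (t=1: INC total by 6): max unchanged
  event 2 (t=6: DEL count): max unchanged
  event 3 (t=7: DEL count): max unchanged
  event 4 (t=13: DEL max): max (absent) -> (absent)
  event 5 (t=19: SET total = 25): max unchanged
  event 6 (t=22: DEC max by 9): max (absent) -> -9
  event 7 (t=24: SET total = 30): max unchanged
  event 8 (t=32: DEC count by 14): max unchanged
  event 9 (t=38: DEC total by 13): max unchanged
  event 10 (t=46: INC total by 8): max unchanged
  event 11 (t=52: DEC total by 10): max unchanged
  event 12 (t=60: DEC count by 15): max unchanged
Final: max = -9

Answer: -9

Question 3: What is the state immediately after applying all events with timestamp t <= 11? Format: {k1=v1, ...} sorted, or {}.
Answer: {total=6}

Derivation:
Apply events with t <= 11 (3 events):
  after event 1 (t=1: INC total by 6): {total=6}
  after event 2 (t=6: DEL count): {total=6}
  after event 3 (t=7: DEL count): {total=6}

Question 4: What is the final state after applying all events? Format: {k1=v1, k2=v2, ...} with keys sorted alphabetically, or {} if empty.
Answer: {count=-29, max=-9, total=15}

Derivation:
  after event 1 (t=1: INC total by 6): {total=6}
  after event 2 (t=6: DEL count): {total=6}
  after event 3 (t=7: DEL count): {total=6}
  after event 4 (t=13: DEL max): {total=6}
  after event 5 (t=19: SET total = 25): {total=25}
  after event 6 (t=22: DEC max by 9): {max=-9, total=25}
  after event 7 (t=24: SET total = 30): {max=-9, total=30}
  after event 8 (t=32: DEC count by 14): {count=-14, max=-9, total=30}
  after event 9 (t=38: DEC total by 13): {count=-14, max=-9, total=17}
  after event 10 (t=46: INC total by 8): {count=-14, max=-9, total=25}
  after event 11 (t=52: DEC total by 10): {count=-14, max=-9, total=15}
  after event 12 (t=60: DEC count by 15): {count=-29, max=-9, total=15}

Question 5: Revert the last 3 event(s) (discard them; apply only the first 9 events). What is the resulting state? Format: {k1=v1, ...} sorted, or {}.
Keep first 9 events (discard last 3):
  after event 1 (t=1: INC total by 6): {total=6}
  after event 2 (t=6: DEL count): {total=6}
  after event 3 (t=7: DEL count): {total=6}
  after event 4 (t=13: DEL max): {total=6}
  after event 5 (t=19: SET total = 25): {total=25}
  after event 6 (t=22: DEC max by 9): {max=-9, total=25}
  after event 7 (t=24: SET total = 30): {max=-9, total=30}
  after event 8 (t=32: DEC count by 14): {count=-14, max=-9, total=30}
  after event 9 (t=38: DEC total by 13): {count=-14, max=-9, total=17}

Answer: {count=-14, max=-9, total=17}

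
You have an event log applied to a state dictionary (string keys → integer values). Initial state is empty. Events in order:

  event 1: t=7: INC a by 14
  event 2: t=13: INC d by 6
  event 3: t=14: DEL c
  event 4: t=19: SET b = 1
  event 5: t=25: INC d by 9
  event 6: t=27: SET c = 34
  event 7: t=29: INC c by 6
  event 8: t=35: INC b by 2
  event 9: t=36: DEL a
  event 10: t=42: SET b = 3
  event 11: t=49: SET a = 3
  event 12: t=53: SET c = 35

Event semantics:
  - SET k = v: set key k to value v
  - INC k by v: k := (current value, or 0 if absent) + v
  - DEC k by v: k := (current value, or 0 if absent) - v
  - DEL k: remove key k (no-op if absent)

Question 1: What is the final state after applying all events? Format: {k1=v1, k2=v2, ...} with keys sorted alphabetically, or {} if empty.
Answer: {a=3, b=3, c=35, d=15}

Derivation:
  after event 1 (t=7: INC a by 14): {a=14}
  after event 2 (t=13: INC d by 6): {a=14, d=6}
  after event 3 (t=14: DEL c): {a=14, d=6}
  after event 4 (t=19: SET b = 1): {a=14, b=1, d=6}
  after event 5 (t=25: INC d by 9): {a=14, b=1, d=15}
  after event 6 (t=27: SET c = 34): {a=14, b=1, c=34, d=15}
  after event 7 (t=29: INC c by 6): {a=14, b=1, c=40, d=15}
  after event 8 (t=35: INC b by 2): {a=14, b=3, c=40, d=15}
  after event 9 (t=36: DEL a): {b=3, c=40, d=15}
  after event 10 (t=42: SET b = 3): {b=3, c=40, d=15}
  after event 11 (t=49: SET a = 3): {a=3, b=3, c=40, d=15}
  after event 12 (t=53: SET c = 35): {a=3, b=3, c=35, d=15}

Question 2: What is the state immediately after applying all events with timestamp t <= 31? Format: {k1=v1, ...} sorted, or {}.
Apply events with t <= 31 (7 events):
  after event 1 (t=7: INC a by 14): {a=14}
  after event 2 (t=13: INC d by 6): {a=14, d=6}
  after event 3 (t=14: DEL c): {a=14, d=6}
  after event 4 (t=19: SET b = 1): {a=14, b=1, d=6}
  after event 5 (t=25: INC d by 9): {a=14, b=1, d=15}
  after event 6 (t=27: SET c = 34): {a=14, b=1, c=34, d=15}
  after event 7 (t=29: INC c by 6): {a=14, b=1, c=40, d=15}

Answer: {a=14, b=1, c=40, d=15}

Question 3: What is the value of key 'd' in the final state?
Track key 'd' through all 12 events:
  event 1 (t=7: INC a by 14): d unchanged
  event 2 (t=13: INC d by 6): d (absent) -> 6
  event 3 (t=14: DEL c): d unchanged
  event 4 (t=19: SET b = 1): d unchanged
  event 5 (t=25: INC d by 9): d 6 -> 15
  event 6 (t=27: SET c = 34): d unchanged
  event 7 (t=29: INC c by 6): d unchanged
  event 8 (t=35: INC b by 2): d unchanged
  event 9 (t=36: DEL a): d unchanged
  event 10 (t=42: SET b = 3): d unchanged
  event 11 (t=49: SET a = 3): d unchanged
  event 12 (t=53: SET c = 35): d unchanged
Final: d = 15

Answer: 15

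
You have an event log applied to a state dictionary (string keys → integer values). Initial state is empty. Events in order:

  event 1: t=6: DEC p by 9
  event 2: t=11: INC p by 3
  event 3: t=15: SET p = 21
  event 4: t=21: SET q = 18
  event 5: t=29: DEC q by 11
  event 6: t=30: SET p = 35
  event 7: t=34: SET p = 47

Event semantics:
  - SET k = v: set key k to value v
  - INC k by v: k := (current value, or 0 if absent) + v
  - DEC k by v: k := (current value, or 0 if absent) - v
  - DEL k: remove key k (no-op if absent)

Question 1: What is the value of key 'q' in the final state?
Answer: 7

Derivation:
Track key 'q' through all 7 events:
  event 1 (t=6: DEC p by 9): q unchanged
  event 2 (t=11: INC p by 3): q unchanged
  event 3 (t=15: SET p = 21): q unchanged
  event 4 (t=21: SET q = 18): q (absent) -> 18
  event 5 (t=29: DEC q by 11): q 18 -> 7
  event 6 (t=30: SET p = 35): q unchanged
  event 7 (t=34: SET p = 47): q unchanged
Final: q = 7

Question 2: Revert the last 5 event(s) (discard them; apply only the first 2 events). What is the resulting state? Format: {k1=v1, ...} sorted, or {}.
Keep first 2 events (discard last 5):
  after event 1 (t=6: DEC p by 9): {p=-9}
  after event 2 (t=11: INC p by 3): {p=-6}

Answer: {p=-6}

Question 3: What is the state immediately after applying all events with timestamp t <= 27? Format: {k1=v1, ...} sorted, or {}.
Answer: {p=21, q=18}

Derivation:
Apply events with t <= 27 (4 events):
  after event 1 (t=6: DEC p by 9): {p=-9}
  after event 2 (t=11: INC p by 3): {p=-6}
  after event 3 (t=15: SET p = 21): {p=21}
  after event 4 (t=21: SET q = 18): {p=21, q=18}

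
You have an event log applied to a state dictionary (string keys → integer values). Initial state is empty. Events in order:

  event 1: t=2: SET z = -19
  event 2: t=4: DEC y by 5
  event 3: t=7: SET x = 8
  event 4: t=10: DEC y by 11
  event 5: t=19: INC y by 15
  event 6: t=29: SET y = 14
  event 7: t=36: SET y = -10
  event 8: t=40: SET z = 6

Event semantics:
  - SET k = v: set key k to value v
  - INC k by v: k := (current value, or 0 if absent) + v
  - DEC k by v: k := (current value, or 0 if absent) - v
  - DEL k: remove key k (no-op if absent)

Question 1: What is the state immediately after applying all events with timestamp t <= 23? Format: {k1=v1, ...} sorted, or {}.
Answer: {x=8, y=-1, z=-19}

Derivation:
Apply events with t <= 23 (5 events):
  after event 1 (t=2: SET z = -19): {z=-19}
  after event 2 (t=4: DEC y by 5): {y=-5, z=-19}
  after event 3 (t=7: SET x = 8): {x=8, y=-5, z=-19}
  after event 4 (t=10: DEC y by 11): {x=8, y=-16, z=-19}
  after event 5 (t=19: INC y by 15): {x=8, y=-1, z=-19}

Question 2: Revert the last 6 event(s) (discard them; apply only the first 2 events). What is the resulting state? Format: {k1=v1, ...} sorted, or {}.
Answer: {y=-5, z=-19}

Derivation:
Keep first 2 events (discard last 6):
  after event 1 (t=2: SET z = -19): {z=-19}
  after event 2 (t=4: DEC y by 5): {y=-5, z=-19}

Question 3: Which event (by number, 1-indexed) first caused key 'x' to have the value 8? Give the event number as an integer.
Looking for first event where x becomes 8:
  event 3: x (absent) -> 8  <-- first match

Answer: 3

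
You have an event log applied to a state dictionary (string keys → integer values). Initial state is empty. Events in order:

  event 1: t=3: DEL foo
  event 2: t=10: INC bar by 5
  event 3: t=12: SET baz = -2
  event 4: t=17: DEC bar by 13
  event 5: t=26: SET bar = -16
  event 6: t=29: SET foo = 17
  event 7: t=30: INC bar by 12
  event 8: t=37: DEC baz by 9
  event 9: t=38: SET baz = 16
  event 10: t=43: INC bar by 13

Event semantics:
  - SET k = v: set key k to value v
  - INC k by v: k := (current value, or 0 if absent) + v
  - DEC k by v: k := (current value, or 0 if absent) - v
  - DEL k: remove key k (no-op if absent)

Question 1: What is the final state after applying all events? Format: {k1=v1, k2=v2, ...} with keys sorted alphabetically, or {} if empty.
Answer: {bar=9, baz=16, foo=17}

Derivation:
  after event 1 (t=3: DEL foo): {}
  after event 2 (t=10: INC bar by 5): {bar=5}
  after event 3 (t=12: SET baz = -2): {bar=5, baz=-2}
  after event 4 (t=17: DEC bar by 13): {bar=-8, baz=-2}
  after event 5 (t=26: SET bar = -16): {bar=-16, baz=-2}
  after event 6 (t=29: SET foo = 17): {bar=-16, baz=-2, foo=17}
  after event 7 (t=30: INC bar by 12): {bar=-4, baz=-2, foo=17}
  after event 8 (t=37: DEC baz by 9): {bar=-4, baz=-11, foo=17}
  after event 9 (t=38: SET baz = 16): {bar=-4, baz=16, foo=17}
  after event 10 (t=43: INC bar by 13): {bar=9, baz=16, foo=17}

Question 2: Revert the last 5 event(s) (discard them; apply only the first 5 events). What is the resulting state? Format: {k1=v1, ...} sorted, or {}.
Keep first 5 events (discard last 5):
  after event 1 (t=3: DEL foo): {}
  after event 2 (t=10: INC bar by 5): {bar=5}
  after event 3 (t=12: SET baz = -2): {bar=5, baz=-2}
  after event 4 (t=17: DEC bar by 13): {bar=-8, baz=-2}
  after event 5 (t=26: SET bar = -16): {bar=-16, baz=-2}

Answer: {bar=-16, baz=-2}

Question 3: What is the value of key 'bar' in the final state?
Answer: 9

Derivation:
Track key 'bar' through all 10 events:
  event 1 (t=3: DEL foo): bar unchanged
  event 2 (t=10: INC bar by 5): bar (absent) -> 5
  event 3 (t=12: SET baz = -2): bar unchanged
  event 4 (t=17: DEC bar by 13): bar 5 -> -8
  event 5 (t=26: SET bar = -16): bar -8 -> -16
  event 6 (t=29: SET foo = 17): bar unchanged
  event 7 (t=30: INC bar by 12): bar -16 -> -4
  event 8 (t=37: DEC baz by 9): bar unchanged
  event 9 (t=38: SET baz = 16): bar unchanged
  event 10 (t=43: INC bar by 13): bar -4 -> 9
Final: bar = 9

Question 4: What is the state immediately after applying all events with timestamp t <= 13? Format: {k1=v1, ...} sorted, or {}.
Apply events with t <= 13 (3 events):
  after event 1 (t=3: DEL foo): {}
  after event 2 (t=10: INC bar by 5): {bar=5}
  after event 3 (t=12: SET baz = -2): {bar=5, baz=-2}

Answer: {bar=5, baz=-2}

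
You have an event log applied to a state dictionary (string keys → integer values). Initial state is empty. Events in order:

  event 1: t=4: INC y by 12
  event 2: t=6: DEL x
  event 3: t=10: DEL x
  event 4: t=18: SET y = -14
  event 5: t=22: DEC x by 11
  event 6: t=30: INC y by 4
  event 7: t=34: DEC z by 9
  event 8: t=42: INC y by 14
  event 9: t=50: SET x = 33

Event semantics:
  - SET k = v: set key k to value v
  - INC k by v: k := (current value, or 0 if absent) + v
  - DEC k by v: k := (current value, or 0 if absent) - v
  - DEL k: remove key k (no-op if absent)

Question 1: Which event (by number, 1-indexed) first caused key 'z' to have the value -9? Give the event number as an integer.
Looking for first event where z becomes -9:
  event 7: z (absent) -> -9  <-- first match

Answer: 7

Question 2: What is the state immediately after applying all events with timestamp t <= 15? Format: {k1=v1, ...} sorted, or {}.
Answer: {y=12}

Derivation:
Apply events with t <= 15 (3 events):
  after event 1 (t=4: INC y by 12): {y=12}
  after event 2 (t=6: DEL x): {y=12}
  after event 3 (t=10: DEL x): {y=12}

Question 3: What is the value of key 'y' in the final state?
Track key 'y' through all 9 events:
  event 1 (t=4: INC y by 12): y (absent) -> 12
  event 2 (t=6: DEL x): y unchanged
  event 3 (t=10: DEL x): y unchanged
  event 4 (t=18: SET y = -14): y 12 -> -14
  event 5 (t=22: DEC x by 11): y unchanged
  event 6 (t=30: INC y by 4): y -14 -> -10
  event 7 (t=34: DEC z by 9): y unchanged
  event 8 (t=42: INC y by 14): y -10 -> 4
  event 9 (t=50: SET x = 33): y unchanged
Final: y = 4

Answer: 4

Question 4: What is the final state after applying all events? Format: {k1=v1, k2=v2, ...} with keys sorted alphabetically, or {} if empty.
Answer: {x=33, y=4, z=-9}

Derivation:
  after event 1 (t=4: INC y by 12): {y=12}
  after event 2 (t=6: DEL x): {y=12}
  after event 3 (t=10: DEL x): {y=12}
  after event 4 (t=18: SET y = -14): {y=-14}
  after event 5 (t=22: DEC x by 11): {x=-11, y=-14}
  after event 6 (t=30: INC y by 4): {x=-11, y=-10}
  after event 7 (t=34: DEC z by 9): {x=-11, y=-10, z=-9}
  after event 8 (t=42: INC y by 14): {x=-11, y=4, z=-9}
  after event 9 (t=50: SET x = 33): {x=33, y=4, z=-9}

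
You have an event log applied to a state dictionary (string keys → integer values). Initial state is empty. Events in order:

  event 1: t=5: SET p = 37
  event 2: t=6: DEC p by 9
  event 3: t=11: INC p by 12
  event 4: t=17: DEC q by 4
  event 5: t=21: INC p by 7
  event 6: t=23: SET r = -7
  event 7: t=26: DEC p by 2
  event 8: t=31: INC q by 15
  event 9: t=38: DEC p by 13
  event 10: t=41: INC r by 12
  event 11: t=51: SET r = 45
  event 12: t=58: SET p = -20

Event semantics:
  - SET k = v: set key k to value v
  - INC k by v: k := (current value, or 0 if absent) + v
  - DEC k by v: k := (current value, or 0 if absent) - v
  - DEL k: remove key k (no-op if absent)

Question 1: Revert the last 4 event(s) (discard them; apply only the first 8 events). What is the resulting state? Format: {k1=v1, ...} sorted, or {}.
Answer: {p=45, q=11, r=-7}

Derivation:
Keep first 8 events (discard last 4):
  after event 1 (t=5: SET p = 37): {p=37}
  after event 2 (t=6: DEC p by 9): {p=28}
  after event 3 (t=11: INC p by 12): {p=40}
  after event 4 (t=17: DEC q by 4): {p=40, q=-4}
  after event 5 (t=21: INC p by 7): {p=47, q=-4}
  after event 6 (t=23: SET r = -7): {p=47, q=-4, r=-7}
  after event 7 (t=26: DEC p by 2): {p=45, q=-4, r=-7}
  after event 8 (t=31: INC q by 15): {p=45, q=11, r=-7}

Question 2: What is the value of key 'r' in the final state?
Answer: 45

Derivation:
Track key 'r' through all 12 events:
  event 1 (t=5: SET p = 37): r unchanged
  event 2 (t=6: DEC p by 9): r unchanged
  event 3 (t=11: INC p by 12): r unchanged
  event 4 (t=17: DEC q by 4): r unchanged
  event 5 (t=21: INC p by 7): r unchanged
  event 6 (t=23: SET r = -7): r (absent) -> -7
  event 7 (t=26: DEC p by 2): r unchanged
  event 8 (t=31: INC q by 15): r unchanged
  event 9 (t=38: DEC p by 13): r unchanged
  event 10 (t=41: INC r by 12): r -7 -> 5
  event 11 (t=51: SET r = 45): r 5 -> 45
  event 12 (t=58: SET p = -20): r unchanged
Final: r = 45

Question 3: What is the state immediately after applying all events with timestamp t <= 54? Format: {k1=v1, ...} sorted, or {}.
Apply events with t <= 54 (11 events):
  after event 1 (t=5: SET p = 37): {p=37}
  after event 2 (t=6: DEC p by 9): {p=28}
  after event 3 (t=11: INC p by 12): {p=40}
  after event 4 (t=17: DEC q by 4): {p=40, q=-4}
  after event 5 (t=21: INC p by 7): {p=47, q=-4}
  after event 6 (t=23: SET r = -7): {p=47, q=-4, r=-7}
  after event 7 (t=26: DEC p by 2): {p=45, q=-4, r=-7}
  after event 8 (t=31: INC q by 15): {p=45, q=11, r=-7}
  after event 9 (t=38: DEC p by 13): {p=32, q=11, r=-7}
  after event 10 (t=41: INC r by 12): {p=32, q=11, r=5}
  after event 11 (t=51: SET r = 45): {p=32, q=11, r=45}

Answer: {p=32, q=11, r=45}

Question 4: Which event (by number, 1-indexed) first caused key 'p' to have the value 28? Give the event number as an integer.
Answer: 2

Derivation:
Looking for first event where p becomes 28:
  event 1: p = 37
  event 2: p 37 -> 28  <-- first match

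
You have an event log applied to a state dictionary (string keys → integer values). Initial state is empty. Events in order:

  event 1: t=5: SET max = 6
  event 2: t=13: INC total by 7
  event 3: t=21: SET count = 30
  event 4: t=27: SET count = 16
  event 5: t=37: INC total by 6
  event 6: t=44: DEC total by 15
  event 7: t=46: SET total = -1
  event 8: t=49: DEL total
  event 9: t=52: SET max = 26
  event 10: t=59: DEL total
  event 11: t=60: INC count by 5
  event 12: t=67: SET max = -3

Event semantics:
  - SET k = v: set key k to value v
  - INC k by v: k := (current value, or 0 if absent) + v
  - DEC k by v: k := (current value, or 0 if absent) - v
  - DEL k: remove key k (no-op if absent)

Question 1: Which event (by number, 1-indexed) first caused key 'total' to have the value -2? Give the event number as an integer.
Looking for first event where total becomes -2:
  event 2: total = 7
  event 3: total = 7
  event 4: total = 7
  event 5: total = 13
  event 6: total 13 -> -2  <-- first match

Answer: 6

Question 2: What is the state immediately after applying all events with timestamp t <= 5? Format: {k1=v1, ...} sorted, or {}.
Apply events with t <= 5 (1 events):
  after event 1 (t=5: SET max = 6): {max=6}

Answer: {max=6}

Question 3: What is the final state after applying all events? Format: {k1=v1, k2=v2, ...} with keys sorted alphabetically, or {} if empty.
  after event 1 (t=5: SET max = 6): {max=6}
  after event 2 (t=13: INC total by 7): {max=6, total=7}
  after event 3 (t=21: SET count = 30): {count=30, max=6, total=7}
  after event 4 (t=27: SET count = 16): {count=16, max=6, total=7}
  after event 5 (t=37: INC total by 6): {count=16, max=6, total=13}
  after event 6 (t=44: DEC total by 15): {count=16, max=6, total=-2}
  after event 7 (t=46: SET total = -1): {count=16, max=6, total=-1}
  after event 8 (t=49: DEL total): {count=16, max=6}
  after event 9 (t=52: SET max = 26): {count=16, max=26}
  after event 10 (t=59: DEL total): {count=16, max=26}
  after event 11 (t=60: INC count by 5): {count=21, max=26}
  after event 12 (t=67: SET max = -3): {count=21, max=-3}

Answer: {count=21, max=-3}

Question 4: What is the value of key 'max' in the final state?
Answer: -3

Derivation:
Track key 'max' through all 12 events:
  event 1 (t=5: SET max = 6): max (absent) -> 6
  event 2 (t=13: INC total by 7): max unchanged
  event 3 (t=21: SET count = 30): max unchanged
  event 4 (t=27: SET count = 16): max unchanged
  event 5 (t=37: INC total by 6): max unchanged
  event 6 (t=44: DEC total by 15): max unchanged
  event 7 (t=46: SET total = -1): max unchanged
  event 8 (t=49: DEL total): max unchanged
  event 9 (t=52: SET max = 26): max 6 -> 26
  event 10 (t=59: DEL total): max unchanged
  event 11 (t=60: INC count by 5): max unchanged
  event 12 (t=67: SET max = -3): max 26 -> -3
Final: max = -3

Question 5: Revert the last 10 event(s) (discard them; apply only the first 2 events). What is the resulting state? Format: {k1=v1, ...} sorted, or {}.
Answer: {max=6, total=7}

Derivation:
Keep first 2 events (discard last 10):
  after event 1 (t=5: SET max = 6): {max=6}
  after event 2 (t=13: INC total by 7): {max=6, total=7}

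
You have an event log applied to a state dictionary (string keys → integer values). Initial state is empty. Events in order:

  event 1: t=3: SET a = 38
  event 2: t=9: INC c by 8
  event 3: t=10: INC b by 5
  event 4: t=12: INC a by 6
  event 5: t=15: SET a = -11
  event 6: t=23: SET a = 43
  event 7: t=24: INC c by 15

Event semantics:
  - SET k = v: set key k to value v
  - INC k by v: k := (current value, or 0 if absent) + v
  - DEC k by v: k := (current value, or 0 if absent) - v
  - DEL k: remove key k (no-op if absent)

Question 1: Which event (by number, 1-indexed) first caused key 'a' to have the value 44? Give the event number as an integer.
Looking for first event where a becomes 44:
  event 1: a = 38
  event 2: a = 38
  event 3: a = 38
  event 4: a 38 -> 44  <-- first match

Answer: 4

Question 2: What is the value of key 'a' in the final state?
Track key 'a' through all 7 events:
  event 1 (t=3: SET a = 38): a (absent) -> 38
  event 2 (t=9: INC c by 8): a unchanged
  event 3 (t=10: INC b by 5): a unchanged
  event 4 (t=12: INC a by 6): a 38 -> 44
  event 5 (t=15: SET a = -11): a 44 -> -11
  event 6 (t=23: SET a = 43): a -11 -> 43
  event 7 (t=24: INC c by 15): a unchanged
Final: a = 43

Answer: 43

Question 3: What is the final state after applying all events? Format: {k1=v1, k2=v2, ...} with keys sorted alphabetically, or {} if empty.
  after event 1 (t=3: SET a = 38): {a=38}
  after event 2 (t=9: INC c by 8): {a=38, c=8}
  after event 3 (t=10: INC b by 5): {a=38, b=5, c=8}
  after event 4 (t=12: INC a by 6): {a=44, b=5, c=8}
  after event 5 (t=15: SET a = -11): {a=-11, b=5, c=8}
  after event 6 (t=23: SET a = 43): {a=43, b=5, c=8}
  after event 7 (t=24: INC c by 15): {a=43, b=5, c=23}

Answer: {a=43, b=5, c=23}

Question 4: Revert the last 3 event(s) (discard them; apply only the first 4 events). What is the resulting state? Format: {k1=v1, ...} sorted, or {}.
Keep first 4 events (discard last 3):
  after event 1 (t=3: SET a = 38): {a=38}
  after event 2 (t=9: INC c by 8): {a=38, c=8}
  after event 3 (t=10: INC b by 5): {a=38, b=5, c=8}
  after event 4 (t=12: INC a by 6): {a=44, b=5, c=8}

Answer: {a=44, b=5, c=8}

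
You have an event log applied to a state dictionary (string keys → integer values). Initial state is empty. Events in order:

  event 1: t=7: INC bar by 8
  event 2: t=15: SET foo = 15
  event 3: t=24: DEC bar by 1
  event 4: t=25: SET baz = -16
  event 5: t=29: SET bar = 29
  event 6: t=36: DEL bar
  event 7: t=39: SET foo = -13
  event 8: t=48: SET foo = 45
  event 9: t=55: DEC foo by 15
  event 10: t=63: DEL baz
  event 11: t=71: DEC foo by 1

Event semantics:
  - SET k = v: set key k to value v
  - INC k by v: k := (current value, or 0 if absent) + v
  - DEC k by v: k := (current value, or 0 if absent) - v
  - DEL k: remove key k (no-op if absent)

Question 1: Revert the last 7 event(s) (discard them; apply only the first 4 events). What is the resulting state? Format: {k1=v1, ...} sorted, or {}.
Keep first 4 events (discard last 7):
  after event 1 (t=7: INC bar by 8): {bar=8}
  after event 2 (t=15: SET foo = 15): {bar=8, foo=15}
  after event 3 (t=24: DEC bar by 1): {bar=7, foo=15}
  after event 4 (t=25: SET baz = -16): {bar=7, baz=-16, foo=15}

Answer: {bar=7, baz=-16, foo=15}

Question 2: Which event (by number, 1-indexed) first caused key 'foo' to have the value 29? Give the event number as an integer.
Answer: 11

Derivation:
Looking for first event where foo becomes 29:
  event 2: foo = 15
  event 3: foo = 15
  event 4: foo = 15
  event 5: foo = 15
  event 6: foo = 15
  event 7: foo = -13
  event 8: foo = 45
  event 9: foo = 30
  event 10: foo = 30
  event 11: foo 30 -> 29  <-- first match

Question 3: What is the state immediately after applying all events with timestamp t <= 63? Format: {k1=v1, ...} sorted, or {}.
Answer: {foo=30}

Derivation:
Apply events with t <= 63 (10 events):
  after event 1 (t=7: INC bar by 8): {bar=8}
  after event 2 (t=15: SET foo = 15): {bar=8, foo=15}
  after event 3 (t=24: DEC bar by 1): {bar=7, foo=15}
  after event 4 (t=25: SET baz = -16): {bar=7, baz=-16, foo=15}
  after event 5 (t=29: SET bar = 29): {bar=29, baz=-16, foo=15}
  after event 6 (t=36: DEL bar): {baz=-16, foo=15}
  after event 7 (t=39: SET foo = -13): {baz=-16, foo=-13}
  after event 8 (t=48: SET foo = 45): {baz=-16, foo=45}
  after event 9 (t=55: DEC foo by 15): {baz=-16, foo=30}
  after event 10 (t=63: DEL baz): {foo=30}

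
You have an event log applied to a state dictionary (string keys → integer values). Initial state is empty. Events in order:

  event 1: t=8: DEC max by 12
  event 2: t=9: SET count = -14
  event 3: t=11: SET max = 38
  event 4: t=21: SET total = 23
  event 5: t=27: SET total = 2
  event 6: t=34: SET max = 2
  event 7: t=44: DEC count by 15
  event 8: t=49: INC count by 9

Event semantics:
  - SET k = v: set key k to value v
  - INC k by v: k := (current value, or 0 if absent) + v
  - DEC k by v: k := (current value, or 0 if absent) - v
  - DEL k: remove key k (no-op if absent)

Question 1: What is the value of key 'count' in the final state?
Answer: -20

Derivation:
Track key 'count' through all 8 events:
  event 1 (t=8: DEC max by 12): count unchanged
  event 2 (t=9: SET count = -14): count (absent) -> -14
  event 3 (t=11: SET max = 38): count unchanged
  event 4 (t=21: SET total = 23): count unchanged
  event 5 (t=27: SET total = 2): count unchanged
  event 6 (t=34: SET max = 2): count unchanged
  event 7 (t=44: DEC count by 15): count -14 -> -29
  event 8 (t=49: INC count by 9): count -29 -> -20
Final: count = -20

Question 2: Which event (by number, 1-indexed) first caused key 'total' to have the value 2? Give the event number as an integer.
Answer: 5

Derivation:
Looking for first event where total becomes 2:
  event 4: total = 23
  event 5: total 23 -> 2  <-- first match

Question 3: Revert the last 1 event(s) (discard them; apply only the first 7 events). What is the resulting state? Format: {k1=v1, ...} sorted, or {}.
Keep first 7 events (discard last 1):
  after event 1 (t=8: DEC max by 12): {max=-12}
  after event 2 (t=9: SET count = -14): {count=-14, max=-12}
  after event 3 (t=11: SET max = 38): {count=-14, max=38}
  after event 4 (t=21: SET total = 23): {count=-14, max=38, total=23}
  after event 5 (t=27: SET total = 2): {count=-14, max=38, total=2}
  after event 6 (t=34: SET max = 2): {count=-14, max=2, total=2}
  after event 7 (t=44: DEC count by 15): {count=-29, max=2, total=2}

Answer: {count=-29, max=2, total=2}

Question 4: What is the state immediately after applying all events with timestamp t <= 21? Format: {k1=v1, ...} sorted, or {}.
Answer: {count=-14, max=38, total=23}

Derivation:
Apply events with t <= 21 (4 events):
  after event 1 (t=8: DEC max by 12): {max=-12}
  after event 2 (t=9: SET count = -14): {count=-14, max=-12}
  after event 3 (t=11: SET max = 38): {count=-14, max=38}
  after event 4 (t=21: SET total = 23): {count=-14, max=38, total=23}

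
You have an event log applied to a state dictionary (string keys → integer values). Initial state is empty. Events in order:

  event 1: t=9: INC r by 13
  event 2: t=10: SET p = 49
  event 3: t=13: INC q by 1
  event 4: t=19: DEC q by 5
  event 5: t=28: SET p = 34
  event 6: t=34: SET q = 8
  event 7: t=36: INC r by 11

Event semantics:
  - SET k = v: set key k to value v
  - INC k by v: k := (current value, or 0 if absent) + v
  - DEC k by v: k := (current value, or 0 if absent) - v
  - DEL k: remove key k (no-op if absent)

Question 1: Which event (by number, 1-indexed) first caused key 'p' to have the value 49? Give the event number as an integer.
Looking for first event where p becomes 49:
  event 2: p (absent) -> 49  <-- first match

Answer: 2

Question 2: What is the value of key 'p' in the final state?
Track key 'p' through all 7 events:
  event 1 (t=9: INC r by 13): p unchanged
  event 2 (t=10: SET p = 49): p (absent) -> 49
  event 3 (t=13: INC q by 1): p unchanged
  event 4 (t=19: DEC q by 5): p unchanged
  event 5 (t=28: SET p = 34): p 49 -> 34
  event 6 (t=34: SET q = 8): p unchanged
  event 7 (t=36: INC r by 11): p unchanged
Final: p = 34

Answer: 34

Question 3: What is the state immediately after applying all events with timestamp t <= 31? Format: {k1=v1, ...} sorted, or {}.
Answer: {p=34, q=-4, r=13}

Derivation:
Apply events with t <= 31 (5 events):
  after event 1 (t=9: INC r by 13): {r=13}
  after event 2 (t=10: SET p = 49): {p=49, r=13}
  after event 3 (t=13: INC q by 1): {p=49, q=1, r=13}
  after event 4 (t=19: DEC q by 5): {p=49, q=-4, r=13}
  after event 5 (t=28: SET p = 34): {p=34, q=-4, r=13}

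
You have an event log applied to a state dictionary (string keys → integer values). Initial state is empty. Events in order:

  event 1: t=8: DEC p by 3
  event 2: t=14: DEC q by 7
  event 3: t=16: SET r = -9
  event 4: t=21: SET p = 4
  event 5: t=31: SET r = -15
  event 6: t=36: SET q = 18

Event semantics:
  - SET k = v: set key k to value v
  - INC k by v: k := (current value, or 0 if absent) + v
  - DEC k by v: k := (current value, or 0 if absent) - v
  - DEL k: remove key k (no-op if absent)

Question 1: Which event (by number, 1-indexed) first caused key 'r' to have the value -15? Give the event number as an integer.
Answer: 5

Derivation:
Looking for first event where r becomes -15:
  event 3: r = -9
  event 4: r = -9
  event 5: r -9 -> -15  <-- first match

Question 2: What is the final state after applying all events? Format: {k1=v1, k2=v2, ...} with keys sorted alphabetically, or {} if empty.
Answer: {p=4, q=18, r=-15}

Derivation:
  after event 1 (t=8: DEC p by 3): {p=-3}
  after event 2 (t=14: DEC q by 7): {p=-3, q=-7}
  after event 3 (t=16: SET r = -9): {p=-3, q=-7, r=-9}
  after event 4 (t=21: SET p = 4): {p=4, q=-7, r=-9}
  after event 5 (t=31: SET r = -15): {p=4, q=-7, r=-15}
  after event 6 (t=36: SET q = 18): {p=4, q=18, r=-15}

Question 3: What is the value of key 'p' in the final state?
Track key 'p' through all 6 events:
  event 1 (t=8: DEC p by 3): p (absent) -> -3
  event 2 (t=14: DEC q by 7): p unchanged
  event 3 (t=16: SET r = -9): p unchanged
  event 4 (t=21: SET p = 4): p -3 -> 4
  event 5 (t=31: SET r = -15): p unchanged
  event 6 (t=36: SET q = 18): p unchanged
Final: p = 4

Answer: 4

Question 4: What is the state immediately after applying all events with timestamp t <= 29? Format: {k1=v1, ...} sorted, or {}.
Answer: {p=4, q=-7, r=-9}

Derivation:
Apply events with t <= 29 (4 events):
  after event 1 (t=8: DEC p by 3): {p=-3}
  after event 2 (t=14: DEC q by 7): {p=-3, q=-7}
  after event 3 (t=16: SET r = -9): {p=-3, q=-7, r=-9}
  after event 4 (t=21: SET p = 4): {p=4, q=-7, r=-9}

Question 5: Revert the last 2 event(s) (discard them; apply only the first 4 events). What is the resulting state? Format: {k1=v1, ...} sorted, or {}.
Answer: {p=4, q=-7, r=-9}

Derivation:
Keep first 4 events (discard last 2):
  after event 1 (t=8: DEC p by 3): {p=-3}
  after event 2 (t=14: DEC q by 7): {p=-3, q=-7}
  after event 3 (t=16: SET r = -9): {p=-3, q=-7, r=-9}
  after event 4 (t=21: SET p = 4): {p=4, q=-7, r=-9}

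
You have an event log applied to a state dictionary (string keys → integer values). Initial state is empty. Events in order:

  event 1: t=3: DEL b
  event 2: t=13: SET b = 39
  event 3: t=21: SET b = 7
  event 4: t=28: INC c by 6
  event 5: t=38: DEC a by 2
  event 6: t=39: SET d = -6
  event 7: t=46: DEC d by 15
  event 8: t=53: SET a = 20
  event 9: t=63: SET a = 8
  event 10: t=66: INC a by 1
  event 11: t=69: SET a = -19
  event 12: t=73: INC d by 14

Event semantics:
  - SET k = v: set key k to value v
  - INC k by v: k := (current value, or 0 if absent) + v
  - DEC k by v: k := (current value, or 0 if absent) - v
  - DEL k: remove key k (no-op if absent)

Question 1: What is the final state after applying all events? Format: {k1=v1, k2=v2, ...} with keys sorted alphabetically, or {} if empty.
Answer: {a=-19, b=7, c=6, d=-7}

Derivation:
  after event 1 (t=3: DEL b): {}
  after event 2 (t=13: SET b = 39): {b=39}
  after event 3 (t=21: SET b = 7): {b=7}
  after event 4 (t=28: INC c by 6): {b=7, c=6}
  after event 5 (t=38: DEC a by 2): {a=-2, b=7, c=6}
  after event 6 (t=39: SET d = -6): {a=-2, b=7, c=6, d=-6}
  after event 7 (t=46: DEC d by 15): {a=-2, b=7, c=6, d=-21}
  after event 8 (t=53: SET a = 20): {a=20, b=7, c=6, d=-21}
  after event 9 (t=63: SET a = 8): {a=8, b=7, c=6, d=-21}
  after event 10 (t=66: INC a by 1): {a=9, b=7, c=6, d=-21}
  after event 11 (t=69: SET a = -19): {a=-19, b=7, c=6, d=-21}
  after event 12 (t=73: INC d by 14): {a=-19, b=7, c=6, d=-7}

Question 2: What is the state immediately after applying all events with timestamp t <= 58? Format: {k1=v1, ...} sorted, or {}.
Apply events with t <= 58 (8 events):
  after event 1 (t=3: DEL b): {}
  after event 2 (t=13: SET b = 39): {b=39}
  after event 3 (t=21: SET b = 7): {b=7}
  after event 4 (t=28: INC c by 6): {b=7, c=6}
  after event 5 (t=38: DEC a by 2): {a=-2, b=7, c=6}
  after event 6 (t=39: SET d = -6): {a=-2, b=7, c=6, d=-6}
  after event 7 (t=46: DEC d by 15): {a=-2, b=7, c=6, d=-21}
  after event 8 (t=53: SET a = 20): {a=20, b=7, c=6, d=-21}

Answer: {a=20, b=7, c=6, d=-21}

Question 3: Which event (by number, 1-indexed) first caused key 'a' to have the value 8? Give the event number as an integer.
Looking for first event where a becomes 8:
  event 5: a = -2
  event 6: a = -2
  event 7: a = -2
  event 8: a = 20
  event 9: a 20 -> 8  <-- first match

Answer: 9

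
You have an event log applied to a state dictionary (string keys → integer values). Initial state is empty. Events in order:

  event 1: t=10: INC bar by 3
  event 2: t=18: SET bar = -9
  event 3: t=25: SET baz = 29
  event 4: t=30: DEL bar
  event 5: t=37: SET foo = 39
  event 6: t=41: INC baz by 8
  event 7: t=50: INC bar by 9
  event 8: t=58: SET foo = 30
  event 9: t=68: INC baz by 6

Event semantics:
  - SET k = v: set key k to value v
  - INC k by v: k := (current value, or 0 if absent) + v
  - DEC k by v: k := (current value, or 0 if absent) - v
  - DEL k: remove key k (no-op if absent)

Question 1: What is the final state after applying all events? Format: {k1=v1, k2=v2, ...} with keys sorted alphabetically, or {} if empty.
  after event 1 (t=10: INC bar by 3): {bar=3}
  after event 2 (t=18: SET bar = -9): {bar=-9}
  after event 3 (t=25: SET baz = 29): {bar=-9, baz=29}
  after event 4 (t=30: DEL bar): {baz=29}
  after event 5 (t=37: SET foo = 39): {baz=29, foo=39}
  after event 6 (t=41: INC baz by 8): {baz=37, foo=39}
  after event 7 (t=50: INC bar by 9): {bar=9, baz=37, foo=39}
  after event 8 (t=58: SET foo = 30): {bar=9, baz=37, foo=30}
  after event 9 (t=68: INC baz by 6): {bar=9, baz=43, foo=30}

Answer: {bar=9, baz=43, foo=30}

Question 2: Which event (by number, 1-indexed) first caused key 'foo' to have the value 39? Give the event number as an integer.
Answer: 5

Derivation:
Looking for first event where foo becomes 39:
  event 5: foo (absent) -> 39  <-- first match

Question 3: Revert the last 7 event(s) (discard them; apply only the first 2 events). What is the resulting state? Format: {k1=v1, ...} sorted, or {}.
Keep first 2 events (discard last 7):
  after event 1 (t=10: INC bar by 3): {bar=3}
  after event 2 (t=18: SET bar = -9): {bar=-9}

Answer: {bar=-9}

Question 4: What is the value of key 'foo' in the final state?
Answer: 30

Derivation:
Track key 'foo' through all 9 events:
  event 1 (t=10: INC bar by 3): foo unchanged
  event 2 (t=18: SET bar = -9): foo unchanged
  event 3 (t=25: SET baz = 29): foo unchanged
  event 4 (t=30: DEL bar): foo unchanged
  event 5 (t=37: SET foo = 39): foo (absent) -> 39
  event 6 (t=41: INC baz by 8): foo unchanged
  event 7 (t=50: INC bar by 9): foo unchanged
  event 8 (t=58: SET foo = 30): foo 39 -> 30
  event 9 (t=68: INC baz by 6): foo unchanged
Final: foo = 30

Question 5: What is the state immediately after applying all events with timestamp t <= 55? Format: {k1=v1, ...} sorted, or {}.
Answer: {bar=9, baz=37, foo=39}

Derivation:
Apply events with t <= 55 (7 events):
  after event 1 (t=10: INC bar by 3): {bar=3}
  after event 2 (t=18: SET bar = -9): {bar=-9}
  after event 3 (t=25: SET baz = 29): {bar=-9, baz=29}
  after event 4 (t=30: DEL bar): {baz=29}
  after event 5 (t=37: SET foo = 39): {baz=29, foo=39}
  after event 6 (t=41: INC baz by 8): {baz=37, foo=39}
  after event 7 (t=50: INC bar by 9): {bar=9, baz=37, foo=39}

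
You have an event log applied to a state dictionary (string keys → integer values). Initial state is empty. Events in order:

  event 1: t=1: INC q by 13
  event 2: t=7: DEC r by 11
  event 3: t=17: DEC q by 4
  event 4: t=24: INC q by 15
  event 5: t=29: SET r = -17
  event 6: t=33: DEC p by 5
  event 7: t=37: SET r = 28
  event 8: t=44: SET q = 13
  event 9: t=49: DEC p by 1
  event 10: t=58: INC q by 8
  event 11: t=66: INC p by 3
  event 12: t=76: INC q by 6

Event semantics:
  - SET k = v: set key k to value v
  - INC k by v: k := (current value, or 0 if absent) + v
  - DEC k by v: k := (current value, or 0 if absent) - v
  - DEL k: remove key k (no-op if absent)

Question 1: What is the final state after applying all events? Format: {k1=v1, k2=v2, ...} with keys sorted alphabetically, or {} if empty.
  after event 1 (t=1: INC q by 13): {q=13}
  after event 2 (t=7: DEC r by 11): {q=13, r=-11}
  after event 3 (t=17: DEC q by 4): {q=9, r=-11}
  after event 4 (t=24: INC q by 15): {q=24, r=-11}
  after event 5 (t=29: SET r = -17): {q=24, r=-17}
  after event 6 (t=33: DEC p by 5): {p=-5, q=24, r=-17}
  after event 7 (t=37: SET r = 28): {p=-5, q=24, r=28}
  after event 8 (t=44: SET q = 13): {p=-5, q=13, r=28}
  after event 9 (t=49: DEC p by 1): {p=-6, q=13, r=28}
  after event 10 (t=58: INC q by 8): {p=-6, q=21, r=28}
  after event 11 (t=66: INC p by 3): {p=-3, q=21, r=28}
  after event 12 (t=76: INC q by 6): {p=-3, q=27, r=28}

Answer: {p=-3, q=27, r=28}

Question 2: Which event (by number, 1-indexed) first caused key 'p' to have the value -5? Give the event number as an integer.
Looking for first event where p becomes -5:
  event 6: p (absent) -> -5  <-- first match

Answer: 6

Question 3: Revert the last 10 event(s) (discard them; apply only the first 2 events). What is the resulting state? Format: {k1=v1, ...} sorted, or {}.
Answer: {q=13, r=-11}

Derivation:
Keep first 2 events (discard last 10):
  after event 1 (t=1: INC q by 13): {q=13}
  after event 2 (t=7: DEC r by 11): {q=13, r=-11}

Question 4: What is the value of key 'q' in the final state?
Answer: 27

Derivation:
Track key 'q' through all 12 events:
  event 1 (t=1: INC q by 13): q (absent) -> 13
  event 2 (t=7: DEC r by 11): q unchanged
  event 3 (t=17: DEC q by 4): q 13 -> 9
  event 4 (t=24: INC q by 15): q 9 -> 24
  event 5 (t=29: SET r = -17): q unchanged
  event 6 (t=33: DEC p by 5): q unchanged
  event 7 (t=37: SET r = 28): q unchanged
  event 8 (t=44: SET q = 13): q 24 -> 13
  event 9 (t=49: DEC p by 1): q unchanged
  event 10 (t=58: INC q by 8): q 13 -> 21
  event 11 (t=66: INC p by 3): q unchanged
  event 12 (t=76: INC q by 6): q 21 -> 27
Final: q = 27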